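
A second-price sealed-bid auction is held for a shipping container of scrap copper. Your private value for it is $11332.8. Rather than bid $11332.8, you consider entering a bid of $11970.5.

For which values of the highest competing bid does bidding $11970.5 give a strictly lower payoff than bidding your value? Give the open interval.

($11332.8, $11970.5)

If the competing bid is below $11332.8, both bids win at the same price — no difference.
If it is above $11970.5, both bids lose — no difference.
If it lies strictly between $11332.8 and $11970.5, bidding your value loses (payoff 0) while bidding $11970.5 wins at a price above your value (payoff negative).
So the deviation strictly hurts on the open interval ($11332.8, $11970.5).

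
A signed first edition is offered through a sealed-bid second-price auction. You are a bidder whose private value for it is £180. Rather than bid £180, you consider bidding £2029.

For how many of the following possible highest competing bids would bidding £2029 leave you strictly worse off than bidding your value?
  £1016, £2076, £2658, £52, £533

The deviation hurts exactly when the highest competing bid lies strictly between £180 and £2029 — overbidding then wins at a price above your value.
£1016: inside the interval → strictly worse (loss £836).
£2076: above both → same outcome either way.
£2658: above both → same outcome either way.
£52: below both → same outcome either way.
£533: inside the interval → strictly worse (loss £353).
Count: 2.

2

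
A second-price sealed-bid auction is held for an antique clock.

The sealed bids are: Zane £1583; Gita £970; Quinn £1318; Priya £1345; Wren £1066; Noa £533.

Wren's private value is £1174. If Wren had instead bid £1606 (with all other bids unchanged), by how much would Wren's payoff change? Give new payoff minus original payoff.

The highest bid among the other bidders is £1583; Wren's bid doesn't change that.
Original bid £1066: Wren is not highest (top rival bid is £1583); payoff £0.
Alternative bid £1606: Wren is highest, pays the top rival bid £1583; payoff £1174 − £1583 = −£409.
Change in payoff = −£409 − (£0) = −£409.

−£409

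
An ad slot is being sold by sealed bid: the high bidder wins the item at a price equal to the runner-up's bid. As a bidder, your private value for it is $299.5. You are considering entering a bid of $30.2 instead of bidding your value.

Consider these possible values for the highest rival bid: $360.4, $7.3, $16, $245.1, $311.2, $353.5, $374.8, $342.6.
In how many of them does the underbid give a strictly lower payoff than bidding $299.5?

The deviation hurts exactly when the highest competing bid lies strictly between $30.2 and $299.5 — underbidding then forfeits a profitable win.
$360.4: above both → same outcome either way.
$7.3: below both → same outcome either way.
$16: below both → same outcome either way.
$245.1: inside the interval → strictly worse (loss $54.4).
$311.2: above both → same outcome either way.
$353.5: above both → same outcome either way.
$374.8: above both → same outcome either way.
$342.6: above both → same outcome either way.
Count: 1.

1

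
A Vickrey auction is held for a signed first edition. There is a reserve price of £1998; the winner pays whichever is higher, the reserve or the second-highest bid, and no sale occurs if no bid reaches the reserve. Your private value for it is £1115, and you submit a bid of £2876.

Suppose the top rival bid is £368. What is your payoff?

−£883

Your bid £2876 is the highest and exceeds the reserve.
Price = max(second-highest bid, reserve) = max(£368, £1998) = £1998.
Payoff = £1115 − £1998 = −£883.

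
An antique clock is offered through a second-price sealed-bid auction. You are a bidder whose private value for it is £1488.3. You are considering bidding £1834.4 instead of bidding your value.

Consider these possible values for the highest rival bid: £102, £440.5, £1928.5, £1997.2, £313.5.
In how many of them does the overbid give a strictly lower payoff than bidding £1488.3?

0

The deviation hurts exactly when the highest competing bid lies strictly between £1488.3 and £1834.4 — overbidding then wins at a price above your value.
£102: below both → same outcome either way.
£440.5: below both → same outcome either way.
£1928.5: above both → same outcome either way.
£1997.2: above both → same outcome either way.
£313.5: below both → same outcome either way.
Count: 0.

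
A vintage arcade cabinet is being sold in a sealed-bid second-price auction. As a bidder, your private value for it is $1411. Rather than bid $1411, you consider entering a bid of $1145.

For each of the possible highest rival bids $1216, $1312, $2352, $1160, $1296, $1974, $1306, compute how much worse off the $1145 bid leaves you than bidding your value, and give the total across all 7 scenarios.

The deviation costs you only when the competing bid falls strictly between $1145 and $1411; elsewhere both bids give the same outcome.
$1216: truthful payoff $195, deviation payoff $0 → loss $195.
$1312: truthful payoff $99, deviation payoff $0 → loss $99.
$2352: outcomes coincide → loss $0.
$1160: truthful payoff $251, deviation payoff $0 → loss $251.
$1296: truthful payoff $115, deviation payoff $0 → loss $115.
$1974: outcomes coincide → loss $0.
$1306: truthful payoff $105, deviation payoff $0 → loss $105.
Total loss = $195 + $99 + $251 + $115 + $105 = $765.
In a second-price auction your bid sets only whether you win, not what you pay, so bidding your true value is weakly dominant.

$765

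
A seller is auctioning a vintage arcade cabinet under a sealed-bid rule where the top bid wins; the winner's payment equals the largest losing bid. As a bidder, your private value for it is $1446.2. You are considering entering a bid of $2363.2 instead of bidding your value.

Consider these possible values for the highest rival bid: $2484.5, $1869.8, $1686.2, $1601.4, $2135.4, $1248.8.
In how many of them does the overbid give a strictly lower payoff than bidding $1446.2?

4

The deviation hurts exactly when the highest competing bid lies strictly between $1446.2 and $2363.2 — overbidding then wins at a price above your value.
$2484.5: above both → same outcome either way.
$1869.8: inside the interval → strictly worse (loss $423.6).
$1686.2: inside the interval → strictly worse (loss $240).
$1601.4: inside the interval → strictly worse (loss $155.2).
$2135.4: inside the interval → strictly worse (loss $689.2).
$1248.8: below both → same outcome either way.
Count: 4.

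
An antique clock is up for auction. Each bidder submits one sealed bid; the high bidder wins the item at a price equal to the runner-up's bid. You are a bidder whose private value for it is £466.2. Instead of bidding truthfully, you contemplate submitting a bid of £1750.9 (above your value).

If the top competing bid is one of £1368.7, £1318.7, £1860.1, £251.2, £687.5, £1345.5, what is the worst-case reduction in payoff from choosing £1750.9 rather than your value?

£902.5

£1368.7: truthful gives £0, deviation gives −£902.5 → loss £902.5.
£1318.7: truthful gives £0, deviation gives −£852.5 → loss £852.5.
£1860.1: same outcome either way → loss £0.
£251.2: same outcome either way → loss £0.
£687.5: truthful gives £0, deviation gives −£221.3 → loss £221.3.
£1345.5: truthful gives £0, deviation gives −£879.3 → loss £879.3.
Maximum loss: £902.5.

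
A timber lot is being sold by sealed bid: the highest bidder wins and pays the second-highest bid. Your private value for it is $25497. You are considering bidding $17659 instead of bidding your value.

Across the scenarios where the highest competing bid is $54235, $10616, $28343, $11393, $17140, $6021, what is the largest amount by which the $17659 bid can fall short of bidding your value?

$54235: same outcome either way → loss $0.
$10616: same outcome either way → loss $0.
$28343: same outcome either way → loss $0.
$11393: same outcome either way → loss $0.
$17140: same outcome either way → loss $0.
$6021: same outcome either way → loss $0.
Maximum loss: $0.

$0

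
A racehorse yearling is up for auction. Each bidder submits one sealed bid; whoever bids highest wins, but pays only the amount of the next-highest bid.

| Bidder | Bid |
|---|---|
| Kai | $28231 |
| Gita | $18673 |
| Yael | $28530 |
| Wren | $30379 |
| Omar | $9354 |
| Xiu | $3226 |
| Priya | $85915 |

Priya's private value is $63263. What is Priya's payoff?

Highest bid: Priya at $85915, so Priya wins.
Second-highest bid: Wren at $30379 — that is the price the winner pays.
Priya's payoff = value − price = $63263 − $30379 = $32884.

$32884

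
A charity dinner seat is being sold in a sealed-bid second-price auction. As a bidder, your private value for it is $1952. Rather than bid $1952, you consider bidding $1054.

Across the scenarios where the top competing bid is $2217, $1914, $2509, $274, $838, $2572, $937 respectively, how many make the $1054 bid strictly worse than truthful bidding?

The deviation hurts exactly when the highest competing bid lies strictly between $1054 and $1952 — underbidding then forfeits a profitable win.
$2217: above both → same outcome either way.
$1914: inside the interval → strictly worse (loss $38).
$2509: above both → same outcome either way.
$274: below both → same outcome either way.
$838: below both → same outcome either way.
$2572: above both → same outcome either way.
$937: below both → same outcome either way.
Count: 1.

1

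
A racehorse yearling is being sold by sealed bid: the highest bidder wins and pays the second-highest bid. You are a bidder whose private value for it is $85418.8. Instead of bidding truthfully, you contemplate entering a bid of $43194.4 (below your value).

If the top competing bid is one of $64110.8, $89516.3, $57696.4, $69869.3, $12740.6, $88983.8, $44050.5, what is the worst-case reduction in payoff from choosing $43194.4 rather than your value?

$64110.8: truthful gives $21308, deviation gives $0 → loss $21308.
$89516.3: same outcome either way → loss $0.
$57696.4: truthful gives $27722.4, deviation gives $0 → loss $27722.4.
$69869.3: truthful gives $15549.5, deviation gives $0 → loss $15549.5.
$12740.6: same outcome either way → loss $0.
$88983.8: same outcome either way → loss $0.
$44050.5: truthful gives $41368.3, deviation gives $0 → loss $41368.3.
Maximum loss: $41368.3.

$41368.3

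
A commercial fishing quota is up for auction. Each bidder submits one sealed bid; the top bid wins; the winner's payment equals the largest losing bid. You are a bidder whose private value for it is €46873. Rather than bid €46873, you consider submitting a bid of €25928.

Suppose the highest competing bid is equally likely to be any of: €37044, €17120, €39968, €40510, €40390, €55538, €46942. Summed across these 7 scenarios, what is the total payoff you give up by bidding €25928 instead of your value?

€29580

The deviation costs you only when the competing bid falls strictly between €25928 and €46873; elsewhere both bids give the same outcome.
€37044: truthful payoff €9829, deviation payoff €0 → loss €9829.
€17120: outcomes coincide → loss €0.
€39968: truthful payoff €6905, deviation payoff €0 → loss €6905.
€40510: truthful payoff €6363, deviation payoff €0 → loss €6363.
€40390: truthful payoff €6483, deviation payoff €0 → loss €6483.
€55538: outcomes coincide → loss €0.
€46942: outcomes coincide → loss €0.
Total loss = €9829 + €6905 + €6363 + €6483 = €29580.
In a second-price auction your bid sets only whether you win, not what you pay, so bidding your true value is weakly dominant.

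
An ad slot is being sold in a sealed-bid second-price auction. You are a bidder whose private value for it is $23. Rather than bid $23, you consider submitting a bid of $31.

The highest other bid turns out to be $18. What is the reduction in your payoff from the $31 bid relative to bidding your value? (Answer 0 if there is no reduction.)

Bidding your value $23: you win (since $23 > $18) and pay $18. Payoff $5.
Bidding $31: you win and pay $18. Payoff $23 − $18 = $5.
Difference = $5 − $5 = $0; both bids lead to the same outcome because the competing bid is below both your value and your alternative bid.

$0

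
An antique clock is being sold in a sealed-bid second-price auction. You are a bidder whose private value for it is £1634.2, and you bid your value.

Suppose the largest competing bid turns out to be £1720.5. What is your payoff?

£0

Your bid £1634.2 is below the highest competing bid £1720.5, so you lose.
A losing bidder pays nothing and receives nothing: payoff = £0.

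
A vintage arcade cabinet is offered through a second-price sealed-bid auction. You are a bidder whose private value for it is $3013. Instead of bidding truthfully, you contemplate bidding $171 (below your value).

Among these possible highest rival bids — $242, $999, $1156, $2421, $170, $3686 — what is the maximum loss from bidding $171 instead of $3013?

$2771

$242: truthful gives $2771, deviation gives $0 → loss $2771.
$999: truthful gives $2014, deviation gives $0 → loss $2014.
$1156: truthful gives $1857, deviation gives $0 → loss $1857.
$2421: truthful gives $592, deviation gives $0 → loss $592.
$170: same outcome either way → loss $0.
$3686: same outcome either way → loss $0.
Maximum loss: $2771.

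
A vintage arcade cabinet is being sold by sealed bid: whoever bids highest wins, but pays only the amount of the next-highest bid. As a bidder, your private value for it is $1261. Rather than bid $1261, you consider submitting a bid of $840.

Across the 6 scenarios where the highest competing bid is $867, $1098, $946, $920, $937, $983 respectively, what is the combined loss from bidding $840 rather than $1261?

$1815

The deviation costs you only when the competing bid falls strictly between $840 and $1261; elsewhere both bids give the same outcome.
$867: truthful payoff $394, deviation payoff $0 → loss $394.
$1098: truthful payoff $163, deviation payoff $0 → loss $163.
$946: truthful payoff $315, deviation payoff $0 → loss $315.
$920: truthful payoff $341, deviation payoff $0 → loss $341.
$937: truthful payoff $324, deviation payoff $0 → loss $324.
$983: truthful payoff $278, deviation payoff $0 → loss $278.
Total loss = $394 + $163 + $315 + $341 + $324 + $278 = $1815.
Because the price is fixed by the runner-up's bid, deviating from your value can only change a good outcome into a bad one — never the reverse.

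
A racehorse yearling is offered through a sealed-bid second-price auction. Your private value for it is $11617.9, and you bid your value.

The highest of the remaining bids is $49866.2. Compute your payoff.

Your bid $11617.9 is below the highest competing bid $49866.2, so you lose.
A losing bidder pays nothing and receives nothing: payoff = $0.

$0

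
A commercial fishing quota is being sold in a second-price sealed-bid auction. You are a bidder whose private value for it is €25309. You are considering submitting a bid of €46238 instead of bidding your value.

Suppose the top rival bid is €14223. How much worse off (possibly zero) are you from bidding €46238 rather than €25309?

Bidding your value €25309: you win (since €25309 > €14223) and pay €14223. Payoff €11086.
Bidding €46238: you win and pay €14223. Payoff €25309 − €14223 = €11086.
Difference = €11086 − €11086 = €0; both bids lead to the same outcome because the competing bid is below both your value and your alternative bid.

€0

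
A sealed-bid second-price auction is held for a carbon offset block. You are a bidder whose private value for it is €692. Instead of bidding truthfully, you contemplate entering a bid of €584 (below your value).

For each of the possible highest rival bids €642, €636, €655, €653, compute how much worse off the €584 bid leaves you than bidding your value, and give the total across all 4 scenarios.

€182

The deviation costs you only when the competing bid falls strictly between €584 and €692; elsewhere both bids give the same outcome.
€642: truthful payoff €50, deviation payoff €0 → loss €50.
€636: truthful payoff €56, deviation payoff €0 → loss €56.
€655: truthful payoff €37, deviation payoff €0 → loss €37.
€653: truthful payoff €39, deviation payoff €0 → loss €39.
Total loss = €50 + €56 + €37 + €39 = €182.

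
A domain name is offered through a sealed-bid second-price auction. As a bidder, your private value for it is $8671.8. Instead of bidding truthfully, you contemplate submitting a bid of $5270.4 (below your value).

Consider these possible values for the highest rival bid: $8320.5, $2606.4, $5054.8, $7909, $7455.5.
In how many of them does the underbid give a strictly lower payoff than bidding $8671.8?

The deviation hurts exactly when the highest competing bid lies strictly between $5270.4 and $8671.8 — underbidding then forfeits a profitable win.
$8320.5: inside the interval → strictly worse (loss $351.3).
$2606.4: below both → same outcome either way.
$5054.8: below both → same outcome either way.
$7909: inside the interval → strictly worse (loss $762.8).
$7455.5: inside the interval → strictly worse (loss $1216.3).
Count: 3.

3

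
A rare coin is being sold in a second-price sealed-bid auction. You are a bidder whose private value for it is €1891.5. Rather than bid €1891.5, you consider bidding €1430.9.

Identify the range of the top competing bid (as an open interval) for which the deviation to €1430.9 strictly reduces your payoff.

If the competing bid is below €1430.9, both bids win at the same price — no difference.
If it is above €1891.5, both bids lose — no difference.
If it lies strictly between €1430.9 and €1891.5, bidding your value wins at a price below your value (positive payoff) while bidding €1430.9 loses (payoff 0).
So the deviation strictly hurts on the open interval (€1430.9, €1891.5).

(€1430.9, €1891.5)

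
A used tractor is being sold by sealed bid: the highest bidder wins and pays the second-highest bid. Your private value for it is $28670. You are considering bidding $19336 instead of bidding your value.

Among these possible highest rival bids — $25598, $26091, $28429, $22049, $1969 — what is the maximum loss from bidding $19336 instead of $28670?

$25598: truthful gives $3072, deviation gives $0 → loss $3072.
$26091: truthful gives $2579, deviation gives $0 → loss $2579.
$28429: truthful gives $241, deviation gives $0 → loss $241.
$22049: truthful gives $6621, deviation gives $0 → loss $6621.
$1969: same outcome either way → loss $0.
Maximum loss: $6621.

$6621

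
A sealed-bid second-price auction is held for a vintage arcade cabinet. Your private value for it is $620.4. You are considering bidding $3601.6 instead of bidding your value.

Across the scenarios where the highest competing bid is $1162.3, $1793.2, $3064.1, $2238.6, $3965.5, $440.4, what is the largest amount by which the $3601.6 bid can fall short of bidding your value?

$2443.7

$1162.3: truthful gives $0, deviation gives −$541.9 → loss $541.9.
$1793.2: truthful gives $0, deviation gives −$1172.8 → loss $1172.8.
$3064.1: truthful gives $0, deviation gives −$2443.7 → loss $2443.7.
$2238.6: truthful gives $0, deviation gives −$1618.2 → loss $1618.2.
$3965.5: same outcome either way → loss $0.
$440.4: same outcome either way → loss $0.
Maximum loss: $2443.7.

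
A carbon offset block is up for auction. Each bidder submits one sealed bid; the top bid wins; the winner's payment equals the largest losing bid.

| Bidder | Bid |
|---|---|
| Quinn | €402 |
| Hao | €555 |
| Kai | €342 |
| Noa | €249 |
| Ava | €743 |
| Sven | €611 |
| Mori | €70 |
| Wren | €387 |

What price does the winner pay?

€611

Highest bid: Ava at €743, so Ava wins.
Second-highest bid: Sven at €611 — that is the price the winner pays.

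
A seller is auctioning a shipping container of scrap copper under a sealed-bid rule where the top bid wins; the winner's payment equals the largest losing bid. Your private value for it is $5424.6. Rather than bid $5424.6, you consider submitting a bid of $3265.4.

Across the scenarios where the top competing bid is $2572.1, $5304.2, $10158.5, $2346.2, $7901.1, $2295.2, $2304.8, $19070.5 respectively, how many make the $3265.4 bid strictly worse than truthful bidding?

The deviation hurts exactly when the highest competing bid lies strictly between $3265.4 and $5424.6 — underbidding then forfeits a profitable win.
$2572.1: below both → same outcome either way.
$5304.2: inside the interval → strictly worse (loss $120.4).
$10158.5: above both → same outcome either way.
$2346.2: below both → same outcome either way.
$7901.1: above both → same outcome either way.
$2295.2: below both → same outcome either way.
$2304.8: below both → same outcome either way.
$19070.5: above both → same outcome either way.
Count: 1.

1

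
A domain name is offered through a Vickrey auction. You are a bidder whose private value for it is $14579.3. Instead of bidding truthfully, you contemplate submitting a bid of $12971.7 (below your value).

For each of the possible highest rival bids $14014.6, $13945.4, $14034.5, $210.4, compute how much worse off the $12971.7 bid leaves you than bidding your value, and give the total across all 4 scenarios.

The deviation costs you only when the competing bid falls strictly between $12971.7 and $14579.3; elsewhere both bids give the same outcome.
$14014.6: truthful payoff $564.7, deviation payoff $0 → loss $564.7.
$13945.4: truthful payoff $633.9, deviation payoff $0 → loss $633.9.
$14034.5: truthful payoff $544.8, deviation payoff $0 → loss $544.8.
$210.4: outcomes coincide → loss $0.
Total loss = $564.7 + $633.9 + $544.8 = $1743.4.

$1743.4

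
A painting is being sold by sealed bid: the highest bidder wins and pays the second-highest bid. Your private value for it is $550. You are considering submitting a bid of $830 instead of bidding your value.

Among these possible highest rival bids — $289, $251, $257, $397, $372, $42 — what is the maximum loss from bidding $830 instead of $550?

$0

$289: same outcome either way → loss $0.
$251: same outcome either way → loss $0.
$257: same outcome either way → loss $0.
$397: same outcome either way → loss $0.
$372: same outcome either way → loss $0.
$42: same outcome either way → loss $0.
Maximum loss: $0.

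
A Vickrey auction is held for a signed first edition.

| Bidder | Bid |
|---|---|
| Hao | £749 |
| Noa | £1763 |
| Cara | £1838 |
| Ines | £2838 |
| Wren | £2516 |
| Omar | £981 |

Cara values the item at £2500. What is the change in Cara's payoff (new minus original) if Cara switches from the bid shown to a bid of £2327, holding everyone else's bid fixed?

The highest bid among the other bidders is £2838; Cara's bid doesn't change that.
Original bid £1838: Cara is not highest (top rival bid is £2838); payoff £0.
Alternative bid £2327: Cara is not highest (top rival bid is £2838); payoff £0.
Change in payoff = £0 − (£0) = £0.

£0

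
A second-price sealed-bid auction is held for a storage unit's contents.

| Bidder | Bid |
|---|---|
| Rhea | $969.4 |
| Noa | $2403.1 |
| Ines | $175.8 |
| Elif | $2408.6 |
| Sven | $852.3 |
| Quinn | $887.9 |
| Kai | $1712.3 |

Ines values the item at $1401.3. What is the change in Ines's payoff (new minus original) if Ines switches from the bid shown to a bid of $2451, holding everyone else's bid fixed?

−$1007.3

The highest bid among the other bidders is $2408.6; Ines's bid doesn't change that.
Original bid $175.8: Ines is not highest (top rival bid is $2408.6); payoff $0.
Alternative bid $2451: Ines is highest, pays the top rival bid $2408.6; payoff $1401.3 − $2408.6 = −$1007.3.
Change in payoff = −$1007.3 − ($0) = −$1007.3.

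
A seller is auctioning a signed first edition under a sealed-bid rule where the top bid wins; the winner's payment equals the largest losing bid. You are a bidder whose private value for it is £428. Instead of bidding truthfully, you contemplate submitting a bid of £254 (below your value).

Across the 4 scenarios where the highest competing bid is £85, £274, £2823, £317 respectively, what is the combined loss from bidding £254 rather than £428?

£265

The deviation costs you only when the competing bid falls strictly between £254 and £428; elsewhere both bids give the same outcome.
£85: outcomes coincide → loss £0.
£274: truthful payoff £154, deviation payoff £0 → loss £154.
£2823: outcomes coincide → loss £0.
£317: truthful payoff £111, deviation payoff £0 → loss £111.
Total loss = £154 + £111 = £265.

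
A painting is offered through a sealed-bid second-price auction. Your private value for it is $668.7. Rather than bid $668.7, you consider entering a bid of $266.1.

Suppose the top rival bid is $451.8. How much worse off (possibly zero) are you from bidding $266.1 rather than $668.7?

$216.9

Bidding your value $668.7: you win (since $668.7 > $451.8) and pay $451.8. Payoff $216.9.
Bidding $266.1: you lose. Payoff $0.
The competing bid $451.8 lies between your shaded bid and your value, so underbidding forfeits an item you could have won at a profitable price.
Loss from deviating = $216.9 − ($0) = $216.9.
Truthful bidding weakly dominates here: raising your bid can only win items priced above your value, and lowering it can only forfeit items priced below.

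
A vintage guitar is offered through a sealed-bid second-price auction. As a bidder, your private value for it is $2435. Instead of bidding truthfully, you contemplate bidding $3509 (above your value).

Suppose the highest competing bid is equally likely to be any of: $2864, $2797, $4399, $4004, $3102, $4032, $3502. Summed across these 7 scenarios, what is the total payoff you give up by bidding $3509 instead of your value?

The deviation costs you only when the competing bid falls strictly between $2435 and $3509; elsewhere both bids give the same outcome.
$2864: truthful payoff $0, deviation payoff −$429 → loss $429.
$2797: truthful payoff $0, deviation payoff −$362 → loss $362.
$4399: outcomes coincide → loss $0.
$4004: outcomes coincide → loss $0.
$3102: truthful payoff $0, deviation payoff −$667 → loss $667.
$4032: outcomes coincide → loss $0.
$3502: truthful payoff $0, deviation payoff −$1067 → loss $1067.
Total loss = $429 + $362 + $667 + $1067 = $2525.
In a second-price auction your bid sets only whether you win, not what you pay, so bidding your true value is weakly dominant.

$2525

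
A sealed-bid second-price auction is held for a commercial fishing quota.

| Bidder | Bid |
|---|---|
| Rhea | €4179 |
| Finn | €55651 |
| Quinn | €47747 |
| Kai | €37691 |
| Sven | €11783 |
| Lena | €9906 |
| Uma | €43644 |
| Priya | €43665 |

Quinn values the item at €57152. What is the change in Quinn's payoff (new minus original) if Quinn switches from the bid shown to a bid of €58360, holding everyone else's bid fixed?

The highest bid among the other bidders is €55651; Quinn's bid doesn't change that.
Original bid €47747: Quinn is not highest (top rival bid is €55651); payoff €0.
Alternative bid €58360: Quinn is highest, pays the top rival bid €55651; payoff €57152 − €55651 = €1501.
Change in payoff = €1501 − (€0) = €1501.

€1501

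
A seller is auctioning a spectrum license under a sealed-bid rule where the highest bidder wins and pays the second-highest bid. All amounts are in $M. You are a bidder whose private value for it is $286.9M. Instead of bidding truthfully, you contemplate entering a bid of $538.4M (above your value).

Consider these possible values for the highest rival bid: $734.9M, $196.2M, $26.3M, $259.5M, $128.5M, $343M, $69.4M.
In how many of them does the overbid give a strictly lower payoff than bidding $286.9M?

The deviation hurts exactly when the highest competing bid lies strictly between $286.9M and $538.4M — overbidding then wins at a price above your value.
$734.9M: above both → same outcome either way.
$196.2M: below both → same outcome either way.
$26.3M: below both → same outcome either way.
$259.5M: below both → same outcome either way.
$128.5M: below both → same outcome either way.
$343M: inside the interval → strictly worse (loss $56.1M).
$69.4M: below both → same outcome either way.
Count: 1.

1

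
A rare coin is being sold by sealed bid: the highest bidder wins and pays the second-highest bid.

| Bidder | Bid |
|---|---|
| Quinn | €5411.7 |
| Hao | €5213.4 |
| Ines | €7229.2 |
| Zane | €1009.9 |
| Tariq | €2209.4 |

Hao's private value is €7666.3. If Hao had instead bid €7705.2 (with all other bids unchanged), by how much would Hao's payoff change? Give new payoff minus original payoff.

€437.1

The highest bid among the other bidders is €7229.2; Hao's bid doesn't change that.
Original bid €5213.4: Hao is not highest (top rival bid is €7229.2); payoff €0.
Alternative bid €7705.2: Hao is highest, pays the top rival bid €7229.2; payoff €7666.3 − €7229.2 = €437.1.
Change in payoff = €437.1 − (€0) = €437.1.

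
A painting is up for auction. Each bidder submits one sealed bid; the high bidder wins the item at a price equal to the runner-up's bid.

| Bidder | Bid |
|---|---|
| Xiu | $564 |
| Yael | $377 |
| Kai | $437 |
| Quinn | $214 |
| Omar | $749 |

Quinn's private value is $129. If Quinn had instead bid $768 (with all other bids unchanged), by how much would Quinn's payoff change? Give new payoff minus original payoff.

−$620

The highest bid among the other bidders is $749; Quinn's bid doesn't change that.
Original bid $214: Quinn is not highest (top rival bid is $749); payoff $0.
Alternative bid $768: Quinn is highest, pays the top rival bid $749; payoff $129 − $749 = −$620.
Change in payoff = −$620 − ($0) = −$620.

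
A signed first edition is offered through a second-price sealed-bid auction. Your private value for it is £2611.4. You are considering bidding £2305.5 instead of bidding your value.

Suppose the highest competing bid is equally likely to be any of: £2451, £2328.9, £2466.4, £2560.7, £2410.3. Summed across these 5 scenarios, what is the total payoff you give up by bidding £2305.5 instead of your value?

The deviation costs you only when the competing bid falls strictly between £2305.5 and £2611.4; elsewhere both bids give the same outcome.
£2451: truthful payoff £160.4, deviation payoff £0 → loss £160.4.
£2328.9: truthful payoff £282.5, deviation payoff £0 → loss £282.5.
£2466.4: truthful payoff £145, deviation payoff £0 → loss £145.
£2560.7: truthful payoff £50.7, deviation payoff £0 → loss £50.7.
£2410.3: truthful payoff £201.1, deviation payoff £0 → loss £201.1.
Total loss = £160.4 + £282.5 + £145 + £50.7 + £201.1 = £839.7.

£839.7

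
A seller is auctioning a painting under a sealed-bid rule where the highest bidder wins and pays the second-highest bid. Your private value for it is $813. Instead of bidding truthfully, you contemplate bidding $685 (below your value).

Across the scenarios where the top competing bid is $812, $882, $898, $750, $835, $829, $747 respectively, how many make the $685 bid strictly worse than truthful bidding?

3

The deviation hurts exactly when the highest competing bid lies strictly between $685 and $813 — underbidding then forfeits a profitable win.
$812: inside the interval → strictly worse (loss $1).
$882: above both → same outcome either way.
$898: above both → same outcome either way.
$750: inside the interval → strictly worse (loss $63).
$835: above both → same outcome either way.
$829: above both → same outcome either way.
$747: inside the interval → strictly worse (loss $66).
Count: 3.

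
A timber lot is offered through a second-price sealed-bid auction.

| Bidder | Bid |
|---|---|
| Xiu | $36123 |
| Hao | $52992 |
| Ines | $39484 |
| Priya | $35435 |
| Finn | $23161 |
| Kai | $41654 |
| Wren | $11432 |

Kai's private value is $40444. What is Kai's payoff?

Highest bid: Hao at $52992, so Hao wins.
Second-highest bid: Kai at $41654 — that is the price the winner pays.
Kai did not win, so Kai pays nothing and receives nothing: payoff $0.

$0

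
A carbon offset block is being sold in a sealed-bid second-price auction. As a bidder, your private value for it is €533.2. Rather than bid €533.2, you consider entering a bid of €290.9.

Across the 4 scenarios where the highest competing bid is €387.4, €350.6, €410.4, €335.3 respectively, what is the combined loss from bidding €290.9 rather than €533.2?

The deviation costs you only when the competing bid falls strictly between €290.9 and €533.2; elsewhere both bids give the same outcome.
€387.4: truthful payoff €145.8, deviation payoff €0 → loss €145.8.
€350.6: truthful payoff €182.6, deviation payoff €0 → loss €182.6.
€410.4: truthful payoff €122.8, deviation payoff €0 → loss €122.8.
€335.3: truthful payoff €197.9, deviation payoff €0 → loss €197.9.
Total loss = €145.8 + €182.6 + €122.8 + €197.9 = €649.1.

€649.1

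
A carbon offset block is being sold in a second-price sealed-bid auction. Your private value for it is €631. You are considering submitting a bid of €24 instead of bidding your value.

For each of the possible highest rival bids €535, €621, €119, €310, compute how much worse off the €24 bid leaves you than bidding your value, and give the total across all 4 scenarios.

€939

The deviation costs you only when the competing bid falls strictly between €24 and €631; elsewhere both bids give the same outcome.
€535: truthful payoff €96, deviation payoff €0 → loss €96.
€621: truthful payoff €10, deviation payoff €0 → loss €10.
€119: truthful payoff €512, deviation payoff €0 → loss €512.
€310: truthful payoff €321, deviation payoff €0 → loss €321.
Total loss = €96 + €10 + €512 + €321 = €939.
In a second-price auction your bid sets only whether you win, not what you pay, so bidding your true value is weakly dominant.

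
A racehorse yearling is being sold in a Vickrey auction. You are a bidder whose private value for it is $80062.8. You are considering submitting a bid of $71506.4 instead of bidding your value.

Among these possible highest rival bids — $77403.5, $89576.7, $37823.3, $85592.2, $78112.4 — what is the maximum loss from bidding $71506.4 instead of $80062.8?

$77403.5: truthful gives $2659.3, deviation gives $0 → loss $2659.3.
$89576.7: same outcome either way → loss $0.
$37823.3: same outcome either way → loss $0.
$85592.2: same outcome either way → loss $0.
$78112.4: truthful gives $1950.4, deviation gives $0 → loss $1950.4.
Maximum loss: $2659.3.

$2659.3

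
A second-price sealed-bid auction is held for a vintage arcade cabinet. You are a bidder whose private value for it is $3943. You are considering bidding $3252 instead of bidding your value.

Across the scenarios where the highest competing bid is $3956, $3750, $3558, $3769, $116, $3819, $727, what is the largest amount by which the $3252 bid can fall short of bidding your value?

$3956: same outcome either way → loss $0.
$3750: truthful gives $193, deviation gives $0 → loss $193.
$3558: truthful gives $385, deviation gives $0 → loss $385.
$3769: truthful gives $174, deviation gives $0 → loss $174.
$116: same outcome either way → loss $0.
$3819: truthful gives $124, deviation gives $0 → loss $124.
$727: same outcome either way → loss $0.
Maximum loss: $385.

$385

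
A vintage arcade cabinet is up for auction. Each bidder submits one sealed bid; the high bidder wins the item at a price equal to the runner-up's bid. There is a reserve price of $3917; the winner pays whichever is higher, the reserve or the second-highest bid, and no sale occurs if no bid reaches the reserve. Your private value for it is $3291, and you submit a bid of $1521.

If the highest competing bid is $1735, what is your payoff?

Your bid $1521 is below the highest competing bid $1735, so you lose. Payoff $0.

$0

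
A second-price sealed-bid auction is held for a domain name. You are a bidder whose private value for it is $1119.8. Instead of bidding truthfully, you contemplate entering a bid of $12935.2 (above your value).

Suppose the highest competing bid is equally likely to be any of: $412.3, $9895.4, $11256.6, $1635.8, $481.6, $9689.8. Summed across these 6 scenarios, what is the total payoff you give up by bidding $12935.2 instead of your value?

$27998.4

The deviation costs you only when the competing bid falls strictly between $1119.8 and $12935.2; elsewhere both bids give the same outcome.
$412.3: outcomes coincide → loss $0.
$9895.4: truthful payoff $0, deviation payoff −$8775.6 → loss $8775.6.
$11256.6: truthful payoff $0, deviation payoff −$10136.8 → loss $10136.8.
$1635.8: truthful payoff $0, deviation payoff −$516 → loss $516.
$481.6: outcomes coincide → loss $0.
$9689.8: truthful payoff $0, deviation payoff −$8570 → loss $8570.
Total loss = $8775.6 + $10136.8 + $516 + $8570 = $27998.4.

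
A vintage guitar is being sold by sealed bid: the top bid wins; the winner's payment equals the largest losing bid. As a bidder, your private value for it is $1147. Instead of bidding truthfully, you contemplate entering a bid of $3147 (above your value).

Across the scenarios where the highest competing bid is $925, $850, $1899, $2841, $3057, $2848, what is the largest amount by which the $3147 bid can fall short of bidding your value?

$925: same outcome either way → loss $0.
$850: same outcome either way → loss $0.
$1899: truthful gives $0, deviation gives −$752 → loss $752.
$2841: truthful gives $0, deviation gives −$1694 → loss $1694.
$3057: truthful gives $0, deviation gives −$1910 → loss $1910.
$2848: truthful gives $0, deviation gives −$1701 → loss $1701.
Maximum loss: $1910.

$1910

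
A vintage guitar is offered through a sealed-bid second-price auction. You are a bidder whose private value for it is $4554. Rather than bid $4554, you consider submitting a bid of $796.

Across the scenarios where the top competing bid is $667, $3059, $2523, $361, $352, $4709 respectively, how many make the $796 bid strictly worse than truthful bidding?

The deviation hurts exactly when the highest competing bid lies strictly between $796 and $4554 — underbidding then forfeits a profitable win.
$667: below both → same outcome either way.
$3059: inside the interval → strictly worse (loss $1495).
$2523: inside the interval → strictly worse (loss $2031).
$361: below both → same outcome either way.
$352: below both → same outcome either way.
$4709: above both → same outcome either way.
Count: 2.

2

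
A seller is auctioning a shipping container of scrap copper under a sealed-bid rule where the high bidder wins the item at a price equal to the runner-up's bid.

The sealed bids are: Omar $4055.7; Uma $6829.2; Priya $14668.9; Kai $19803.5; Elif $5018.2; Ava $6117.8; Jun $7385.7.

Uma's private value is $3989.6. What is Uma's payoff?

Highest bid: Kai at $19803.5, so Kai wins.
Second-highest bid: Priya at $14668.9 — that is the price the winner pays.
Uma did not win, so Uma pays nothing and receives nothing: payoff $0.

$0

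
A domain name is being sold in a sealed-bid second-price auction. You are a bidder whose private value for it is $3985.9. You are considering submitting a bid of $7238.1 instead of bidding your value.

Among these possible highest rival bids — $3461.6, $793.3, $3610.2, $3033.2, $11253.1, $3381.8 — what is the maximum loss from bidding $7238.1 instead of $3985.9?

$0

$3461.6: same outcome either way → loss $0.
$793.3: same outcome either way → loss $0.
$3610.2: same outcome either way → loss $0.
$3033.2: same outcome either way → loss $0.
$11253.1: same outcome either way → loss $0.
$3381.8: same outcome either way → loss $0.
Maximum loss: $0.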